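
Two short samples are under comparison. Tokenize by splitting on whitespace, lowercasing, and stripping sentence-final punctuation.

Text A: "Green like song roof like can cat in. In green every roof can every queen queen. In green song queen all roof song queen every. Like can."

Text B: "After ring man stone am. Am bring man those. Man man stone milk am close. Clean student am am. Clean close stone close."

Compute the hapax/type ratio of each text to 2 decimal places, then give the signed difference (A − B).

-0.35

A: hapax=2, V=10, ratio=0.20
B: hapax=6, V=11, ratio=0.55
Difference = 0.20 − 0.55 = -0.35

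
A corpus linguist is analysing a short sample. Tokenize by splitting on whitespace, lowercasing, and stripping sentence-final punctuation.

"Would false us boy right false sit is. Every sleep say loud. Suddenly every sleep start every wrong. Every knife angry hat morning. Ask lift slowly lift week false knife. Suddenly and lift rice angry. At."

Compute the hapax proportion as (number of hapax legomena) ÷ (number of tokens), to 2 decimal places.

0.50

Frequencies: every:4, false:3, lift:3, sleep:2, suddenly:2, knife:2, angry:2, would:1, us:1, boy:1, right:1, sit:1, is:1, say:1, loud:1, start:1, wrong:1, hat:1, morning:1, ask:1, … (5 more, each freq 1)
Hapax count = 18; token count = 36.
Ratio = 18 / 36 = 0.50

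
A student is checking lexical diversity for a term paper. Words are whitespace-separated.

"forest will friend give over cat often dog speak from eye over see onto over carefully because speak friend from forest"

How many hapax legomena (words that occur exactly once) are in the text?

10

Frequencies: over:3, forest:2, friend:2, speak:2, from:2, will:1, give:1, cat:1, often:1, dog:1, eye:1, see:1, onto:1, carefully:1, because:1
Hapax (freq=1): because, carefully, cat, dog, eye, give, often, onto, see, will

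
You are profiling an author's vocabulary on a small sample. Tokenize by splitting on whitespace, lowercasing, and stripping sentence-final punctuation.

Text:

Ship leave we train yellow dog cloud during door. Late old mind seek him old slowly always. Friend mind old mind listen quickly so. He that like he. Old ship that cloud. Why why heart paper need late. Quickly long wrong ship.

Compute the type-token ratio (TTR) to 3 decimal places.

N = 42 tokens, V = 29 types.
TTR = V / N = 29 / 42 = 0.690

0.690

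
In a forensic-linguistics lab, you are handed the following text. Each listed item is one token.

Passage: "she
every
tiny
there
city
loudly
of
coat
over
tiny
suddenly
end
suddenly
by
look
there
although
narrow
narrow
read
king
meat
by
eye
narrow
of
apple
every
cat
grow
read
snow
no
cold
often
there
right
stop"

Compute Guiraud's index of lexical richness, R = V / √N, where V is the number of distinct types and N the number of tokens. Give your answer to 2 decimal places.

N = 38, V = 28.
√N = 6.164414
R = 28 / 6.164414 = 4.54

4.54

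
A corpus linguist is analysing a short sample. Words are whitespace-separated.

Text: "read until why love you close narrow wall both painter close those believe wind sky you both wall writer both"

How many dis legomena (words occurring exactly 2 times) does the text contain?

Frequencies: both:3, you:2, close:2, wall:2, read:1, until:1, why:1, love:1, narrow:1, painter:1, those:1, believe:1, wind:1, sky:1, writer:1
Words with frequency 2: close, wall, you

3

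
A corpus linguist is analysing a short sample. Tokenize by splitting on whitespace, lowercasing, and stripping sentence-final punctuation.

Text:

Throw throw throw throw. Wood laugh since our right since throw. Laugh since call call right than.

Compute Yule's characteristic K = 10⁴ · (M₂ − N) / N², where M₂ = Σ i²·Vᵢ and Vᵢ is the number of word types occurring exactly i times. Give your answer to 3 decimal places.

1107.266

Frequencies: throw:5, since:3, laugh:2, right:2, call:2, wood:1, our:1, than:1
N = 17. Frequency spectrum: V_1=3, V_2=3, V_3=1, V_5=1
M₂ = 1²·3 + 2²·3 + 3²·1 + 5²·1 = 49
K = 10000 × (49 − 17) / 17² = 1107.266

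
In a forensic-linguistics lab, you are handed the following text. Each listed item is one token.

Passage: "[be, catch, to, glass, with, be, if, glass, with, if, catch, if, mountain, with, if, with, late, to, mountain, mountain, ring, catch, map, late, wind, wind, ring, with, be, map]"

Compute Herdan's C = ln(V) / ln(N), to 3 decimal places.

N = 30, V = 11.
ln(V) = 2.397895, ln(N) = 3.401197
C = 2.397895 / 3.401197 = 0.705

0.705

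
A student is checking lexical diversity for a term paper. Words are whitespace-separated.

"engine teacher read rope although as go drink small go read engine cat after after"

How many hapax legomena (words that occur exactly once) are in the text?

Frequencies: engine:2, read:2, go:2, after:2, teacher:1, rope:1, although:1, as:1, drink:1, small:1, cat:1
Hapax (freq=1): although, as, cat, drink, rope, small, teacher

7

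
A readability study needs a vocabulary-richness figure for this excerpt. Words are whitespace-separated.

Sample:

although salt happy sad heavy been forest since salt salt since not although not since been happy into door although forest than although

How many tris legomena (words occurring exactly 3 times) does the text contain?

Frequencies: although:4, salt:3, since:3, happy:2, been:2, forest:2, not:2, sad:1, heavy:1, into:1, door:1, than:1
Words with frequency 3: salt, since

2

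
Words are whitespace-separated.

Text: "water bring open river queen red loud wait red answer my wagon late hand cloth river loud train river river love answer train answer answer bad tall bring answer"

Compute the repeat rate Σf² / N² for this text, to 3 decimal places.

Frequencies: answer:5, river:4, bring:2, red:2, loud:2, train:2, water:1, open:1, queen:1, wait:1, my:1, wagon:1, late:1, hand:1, cloth:1, love:1, bad:1, tall:1
Σf² = 69; N² = 841
Repeat rate = 69 / 841 = 0.082

0.082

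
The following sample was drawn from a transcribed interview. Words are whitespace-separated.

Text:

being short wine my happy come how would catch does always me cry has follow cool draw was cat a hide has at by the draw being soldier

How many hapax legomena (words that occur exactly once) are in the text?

Frequencies: being:2, has:2, draw:2, short:1, wine:1, my:1, happy:1, come:1, how:1, would:1, catch:1, does:1, always:1, me:1, cry:1, follow:1, cool:1, was:1, cat:1, a:1, … (5 more, each freq 1)
Hapax (freq=1): a, always, at, by, cat, catch, come, cool, cry, does, follow, happy, hide, how, me, my, short, soldier, the, was, wine, would

22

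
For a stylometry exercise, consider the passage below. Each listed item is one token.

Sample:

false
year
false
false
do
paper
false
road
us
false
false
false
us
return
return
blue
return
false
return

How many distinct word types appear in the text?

Distinct types: {blue, do, false, paper, return, road, us, year}
V = 8

8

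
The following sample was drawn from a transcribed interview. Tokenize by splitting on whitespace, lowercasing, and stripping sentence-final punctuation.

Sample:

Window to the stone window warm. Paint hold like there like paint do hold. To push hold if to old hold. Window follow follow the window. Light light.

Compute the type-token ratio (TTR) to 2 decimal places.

0.54

N = 28 tokens, V = 15 types.
TTR = V / N = 15 / 28 = 0.54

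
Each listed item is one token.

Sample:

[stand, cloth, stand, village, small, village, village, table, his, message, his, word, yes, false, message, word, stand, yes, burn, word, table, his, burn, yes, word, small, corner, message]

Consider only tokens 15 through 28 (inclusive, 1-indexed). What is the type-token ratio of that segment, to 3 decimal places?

0.643

Segment tokens 15–28: message, word, stand, yes, burn, word, table, his, burn, yes, word, small, corner, message
Segment N = 14, segment V = 9.
TTR = 9 / 14 = 0.643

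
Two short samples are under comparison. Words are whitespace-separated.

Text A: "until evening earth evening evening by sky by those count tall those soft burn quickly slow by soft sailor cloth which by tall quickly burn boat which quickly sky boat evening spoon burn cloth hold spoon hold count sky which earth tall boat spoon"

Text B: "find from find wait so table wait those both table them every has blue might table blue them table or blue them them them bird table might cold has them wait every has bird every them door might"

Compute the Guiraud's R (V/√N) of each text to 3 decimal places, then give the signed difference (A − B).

A: V=18, N=44, R=2.714
B: V=16, N=38, R=2.596
Difference = 2.714 − 2.596 = 0.118

0.118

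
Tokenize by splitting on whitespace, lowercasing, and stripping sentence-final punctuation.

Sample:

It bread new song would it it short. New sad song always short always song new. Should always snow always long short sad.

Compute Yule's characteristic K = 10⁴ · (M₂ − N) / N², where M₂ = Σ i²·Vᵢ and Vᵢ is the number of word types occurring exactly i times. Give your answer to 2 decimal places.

718.34

Frequencies: always:4, it:3, new:3, song:3, short:3, sad:2, bread:1, would:1, should:1, snow:1, long:1
N = 23. Frequency spectrum: V_1=5, V_2=1, V_3=4, V_4=1
M₂ = 1²·5 + 2²·1 + 3²·4 + 4²·1 = 61
K = 10000 × (61 − 23) / 23² = 718.34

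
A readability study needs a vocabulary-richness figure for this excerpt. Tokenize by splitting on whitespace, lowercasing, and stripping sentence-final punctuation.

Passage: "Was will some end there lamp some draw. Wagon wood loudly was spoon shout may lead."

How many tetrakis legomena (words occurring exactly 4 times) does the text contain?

0

Frequencies: was:2, some:2, will:1, end:1, there:1, lamp:1, draw:1, wagon:1, wood:1, loudly:1, spoon:1, shout:1, may:1, lead:1
Words with frequency 4: (none)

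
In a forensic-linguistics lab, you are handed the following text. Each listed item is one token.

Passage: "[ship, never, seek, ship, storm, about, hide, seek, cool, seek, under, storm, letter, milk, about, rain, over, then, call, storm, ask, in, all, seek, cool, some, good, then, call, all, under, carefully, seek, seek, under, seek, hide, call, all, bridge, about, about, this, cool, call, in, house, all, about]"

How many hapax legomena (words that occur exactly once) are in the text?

Frequencies: seek:7, about:5, call:4, all:4, storm:3, cool:3, under:3, ship:2, hide:2, then:2, in:2, never:1, letter:1, milk:1, rain:1, over:1, ask:1, some:1, good:1, carefully:1, … (3 more, each freq 1)
Hapax (freq=1): ask, bridge, carefully, good, house, letter, milk, never, over, rain, some, this

12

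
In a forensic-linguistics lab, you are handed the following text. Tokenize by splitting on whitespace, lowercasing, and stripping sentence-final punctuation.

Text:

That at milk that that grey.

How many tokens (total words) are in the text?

Tokens: that, at, milk, that, that, grey
N = 6

6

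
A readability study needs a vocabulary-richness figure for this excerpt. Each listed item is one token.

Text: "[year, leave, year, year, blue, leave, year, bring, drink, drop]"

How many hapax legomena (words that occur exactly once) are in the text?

4

Frequencies: year:4, leave:2, blue:1, bring:1, drink:1, drop:1
Hapax (freq=1): blue, bring, drink, drop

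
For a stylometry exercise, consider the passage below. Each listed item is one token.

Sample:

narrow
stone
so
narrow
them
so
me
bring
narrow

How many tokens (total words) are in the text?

9

Tokens: narrow, stone, so, narrow, them, so, me, bring, narrow
N = 9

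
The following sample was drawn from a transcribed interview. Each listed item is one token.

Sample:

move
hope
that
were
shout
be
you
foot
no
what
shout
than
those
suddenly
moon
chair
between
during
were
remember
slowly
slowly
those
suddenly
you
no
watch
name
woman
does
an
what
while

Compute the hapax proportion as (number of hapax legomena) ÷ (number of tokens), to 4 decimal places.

0.5152

Frequencies: were:2, shout:2, you:2, no:2, what:2, those:2, suddenly:2, slowly:2, move:1, hope:1, that:1, be:1, foot:1, than:1, moon:1, chair:1, between:1, during:1, remember:1, watch:1, … (5 more, each freq 1)
Hapax count = 17; token count = 33.
Ratio = 17 / 33 = 0.5152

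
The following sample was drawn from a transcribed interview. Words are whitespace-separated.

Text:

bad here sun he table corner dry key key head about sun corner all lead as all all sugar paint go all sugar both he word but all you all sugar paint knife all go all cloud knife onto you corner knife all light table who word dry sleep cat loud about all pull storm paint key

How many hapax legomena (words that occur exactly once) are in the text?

Frequencies: all:10, corner:3, key:3, sugar:3, paint:3, knife:3, sun:2, he:2, table:2, dry:2, about:2, go:2, word:2, you:2, bad:1, here:1, head:1, lead:1, as:1, both:1, … (10 more, each freq 1)
Hapax (freq=1): as, bad, both, but, cat, cloud, head, here, lead, light, loud, onto, pull, sleep, storm, who

16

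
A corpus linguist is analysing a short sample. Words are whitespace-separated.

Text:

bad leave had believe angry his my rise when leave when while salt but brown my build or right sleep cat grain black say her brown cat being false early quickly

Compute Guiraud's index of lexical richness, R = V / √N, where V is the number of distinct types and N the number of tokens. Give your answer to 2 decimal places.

N = 31, V = 26.
√N = 5.567764
R = 26 / 5.567764 = 4.67

4.67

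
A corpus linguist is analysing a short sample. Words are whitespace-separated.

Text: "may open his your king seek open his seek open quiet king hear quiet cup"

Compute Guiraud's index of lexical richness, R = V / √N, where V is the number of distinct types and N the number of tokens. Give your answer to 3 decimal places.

N = 15, V = 9.
√N = 3.872983
R = 9 / 3.872983 = 2.324

2.324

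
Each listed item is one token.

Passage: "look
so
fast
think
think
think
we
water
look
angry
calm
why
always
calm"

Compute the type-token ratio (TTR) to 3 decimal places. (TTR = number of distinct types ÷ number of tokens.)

0.714

N = 14 tokens, V = 10 types.
TTR = V / N = 10 / 14 = 0.714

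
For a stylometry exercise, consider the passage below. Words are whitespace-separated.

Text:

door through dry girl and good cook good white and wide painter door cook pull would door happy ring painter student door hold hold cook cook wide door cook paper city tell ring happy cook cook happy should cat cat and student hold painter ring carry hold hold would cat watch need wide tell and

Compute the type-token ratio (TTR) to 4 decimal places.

N = 55 tokens, V = 24 types.
TTR = V / N = 24 / 55 = 0.4364

0.4364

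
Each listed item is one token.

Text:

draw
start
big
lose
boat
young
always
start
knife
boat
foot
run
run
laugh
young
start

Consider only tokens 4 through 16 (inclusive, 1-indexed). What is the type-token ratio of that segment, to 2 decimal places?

0.69

Segment tokens 4–16: lose, boat, young, always, start, knife, boat, foot, run, run, laugh, young, start
Segment N = 13, segment V = 9.
TTR = 9 / 13 = 0.69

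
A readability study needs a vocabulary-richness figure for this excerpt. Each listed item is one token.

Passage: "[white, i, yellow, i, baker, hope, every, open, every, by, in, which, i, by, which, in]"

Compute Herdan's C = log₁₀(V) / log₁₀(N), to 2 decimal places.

N = 16, V = 10.
log₁₀(V) = 1.000000, log₁₀(N) = 1.204120
C = 1.000000 / 1.204120 = 0.83

0.83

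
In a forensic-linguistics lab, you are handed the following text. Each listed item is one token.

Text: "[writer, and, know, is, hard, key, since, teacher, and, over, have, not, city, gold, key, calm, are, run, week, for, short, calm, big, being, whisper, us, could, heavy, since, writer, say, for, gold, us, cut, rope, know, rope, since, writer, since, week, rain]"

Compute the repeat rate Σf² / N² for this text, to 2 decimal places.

Frequencies: since:4, writer:3, and:2, know:2, key:2, gold:2, calm:2, week:2, for:2, us:2, rope:2, is:1, hard:1, teacher:1, over:1, have:1, not:1, city:1, are:1, run:1, … (9 more, each freq 1)
Σf² = 79; N² = 1849
Repeat rate = 79 / 1849 = 0.04

0.04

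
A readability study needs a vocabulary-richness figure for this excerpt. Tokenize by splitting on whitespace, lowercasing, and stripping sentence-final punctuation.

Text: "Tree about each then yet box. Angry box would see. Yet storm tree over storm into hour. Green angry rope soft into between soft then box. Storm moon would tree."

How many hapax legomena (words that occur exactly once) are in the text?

9

Frequencies: tree:3, box:3, storm:3, then:2, yet:2, angry:2, would:2, into:2, soft:2, about:1, each:1, see:1, over:1, hour:1, green:1, rope:1, between:1, moon:1
Hapax (freq=1): about, between, each, green, hour, moon, over, rope, see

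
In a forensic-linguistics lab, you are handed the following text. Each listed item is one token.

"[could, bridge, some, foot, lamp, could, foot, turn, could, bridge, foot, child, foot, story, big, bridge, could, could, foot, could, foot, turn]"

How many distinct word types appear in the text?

9

Distinct types: {big, bridge, child, could, foot, lamp, some, story, turn}
V = 9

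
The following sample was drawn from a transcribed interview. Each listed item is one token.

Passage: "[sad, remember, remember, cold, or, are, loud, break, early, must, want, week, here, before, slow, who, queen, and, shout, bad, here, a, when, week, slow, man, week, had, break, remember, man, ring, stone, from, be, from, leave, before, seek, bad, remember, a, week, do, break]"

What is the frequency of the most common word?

4

Frequencies: remember:4, week:4, break:3, here:2, before:2, slow:2, bad:2, a:2, man:2, from:2, sad:1, cold:1, or:1, are:1, loud:1, early:1, must:1, want:1, who:1, queen:1, … (10 more, each freq 1)
Most common: 'remember' with frequency 4.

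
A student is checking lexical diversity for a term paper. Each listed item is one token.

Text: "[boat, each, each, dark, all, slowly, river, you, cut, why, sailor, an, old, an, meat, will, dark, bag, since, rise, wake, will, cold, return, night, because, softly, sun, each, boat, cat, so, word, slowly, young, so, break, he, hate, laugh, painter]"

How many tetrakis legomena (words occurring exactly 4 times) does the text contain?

0

Frequencies: each:3, boat:2, dark:2, slowly:2, an:2, will:2, so:2, all:1, river:1, you:1, cut:1, why:1, sailor:1, old:1, meat:1, bag:1, since:1, rise:1, wake:1, cold:1, … (13 more, each freq 1)
Words with frequency 4: (none)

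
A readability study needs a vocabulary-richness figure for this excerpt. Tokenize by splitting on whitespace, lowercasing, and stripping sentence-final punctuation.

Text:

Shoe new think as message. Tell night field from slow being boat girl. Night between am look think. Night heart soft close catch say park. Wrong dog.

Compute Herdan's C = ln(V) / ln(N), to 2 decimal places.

0.96

N = 27, V = 24.
ln(V) = 3.178054, ln(N) = 3.295837
C = 3.178054 / 3.295837 = 0.96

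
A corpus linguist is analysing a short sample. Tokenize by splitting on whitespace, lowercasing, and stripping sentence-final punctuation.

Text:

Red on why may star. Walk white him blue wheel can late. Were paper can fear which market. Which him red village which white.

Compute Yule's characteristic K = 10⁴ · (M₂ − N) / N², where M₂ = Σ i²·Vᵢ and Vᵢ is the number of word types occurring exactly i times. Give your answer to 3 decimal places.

Frequencies: which:3, red:2, white:2, him:2, can:2, on:1, why:1, may:1, star:1, walk:1, blue:1, wheel:1, late:1, were:1, paper:1, fear:1, market:1, village:1
N = 24. Frequency spectrum: V_1=13, V_2=4, V_3=1
M₂ = 1²·13 + 2²·4 + 3²·1 = 38
K = 10000 × (38 − 24) / 24² = 243.056

243.056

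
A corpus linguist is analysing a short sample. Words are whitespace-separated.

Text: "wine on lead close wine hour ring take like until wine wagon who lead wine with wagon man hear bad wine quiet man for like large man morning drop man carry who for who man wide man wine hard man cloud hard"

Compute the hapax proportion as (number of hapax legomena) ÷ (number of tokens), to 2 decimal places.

0.38

Frequencies: man:7, wine:6, who:3, lead:2, like:2, wagon:2, for:2, hard:2, on:1, close:1, hour:1, ring:1, take:1, until:1, with:1, hear:1, bad:1, quiet:1, large:1, morning:1, … (4 more, each freq 1)
Hapax count = 16; token count = 42.
Ratio = 16 / 42 = 0.38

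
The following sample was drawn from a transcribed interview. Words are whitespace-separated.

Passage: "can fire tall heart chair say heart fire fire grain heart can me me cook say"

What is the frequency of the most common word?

Frequencies: fire:3, heart:3, can:2, say:2, me:2, tall:1, chair:1, grain:1, cook:1
Most common: 'fire' with frequency 3.

3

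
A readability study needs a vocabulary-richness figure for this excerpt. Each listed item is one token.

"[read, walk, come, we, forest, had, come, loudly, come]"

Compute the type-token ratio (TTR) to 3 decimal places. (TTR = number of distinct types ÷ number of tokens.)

0.778

N = 9 tokens, V = 7 types.
TTR = V / N = 7 / 9 = 0.778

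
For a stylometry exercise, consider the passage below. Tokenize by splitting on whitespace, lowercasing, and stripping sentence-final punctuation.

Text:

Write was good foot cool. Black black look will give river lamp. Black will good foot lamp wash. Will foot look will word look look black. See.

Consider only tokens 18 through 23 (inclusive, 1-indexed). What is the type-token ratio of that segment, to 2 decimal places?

Segment tokens 18–23: wash, will, foot, look, will, word
Segment N = 6, segment V = 5.
TTR = 5 / 6 = 0.83

0.83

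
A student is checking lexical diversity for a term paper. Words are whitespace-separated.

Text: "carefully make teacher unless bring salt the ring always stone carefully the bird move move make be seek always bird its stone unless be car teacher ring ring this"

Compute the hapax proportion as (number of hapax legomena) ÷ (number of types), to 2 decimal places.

Frequencies: ring:3, carefully:2, make:2, teacher:2, unless:2, the:2, always:2, stone:2, bird:2, move:2, be:2, bring:1, salt:1, seek:1, its:1, car:1, this:1
Hapax count = 6; type count = 17.
Ratio = 6 / 17 = 0.35

0.35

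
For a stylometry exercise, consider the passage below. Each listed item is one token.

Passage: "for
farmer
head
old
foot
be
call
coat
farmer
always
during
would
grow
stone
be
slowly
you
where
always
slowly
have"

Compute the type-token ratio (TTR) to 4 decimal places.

0.8095

N = 21 tokens, V = 17 types.
TTR = V / N = 17 / 21 = 0.8095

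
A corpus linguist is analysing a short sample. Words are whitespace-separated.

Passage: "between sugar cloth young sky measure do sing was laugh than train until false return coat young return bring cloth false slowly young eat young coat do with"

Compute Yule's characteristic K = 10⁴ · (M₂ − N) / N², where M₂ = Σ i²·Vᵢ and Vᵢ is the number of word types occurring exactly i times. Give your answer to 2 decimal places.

Frequencies: young:4, cloth:2, do:2, false:2, return:2, coat:2, between:1, sugar:1, sky:1, measure:1, sing:1, was:1, laugh:1, than:1, train:1, until:1, bring:1, slowly:1, eat:1, with:1
N = 28. Frequency spectrum: V_1=14, V_2=5, V_4=1
M₂ = 1²·14 + 2²·5 + 4²·1 = 50
K = 10000 × (50 − 28) / 28² = 280.61

280.61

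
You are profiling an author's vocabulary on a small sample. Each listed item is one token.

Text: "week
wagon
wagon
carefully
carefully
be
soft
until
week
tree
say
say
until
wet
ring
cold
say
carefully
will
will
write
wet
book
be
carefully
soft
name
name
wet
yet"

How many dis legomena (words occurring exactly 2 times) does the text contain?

Frequencies: carefully:4, say:3, wet:3, week:2, wagon:2, be:2, soft:2, until:2, will:2, name:2, tree:1, ring:1, cold:1, write:1, book:1, yet:1
Words with frequency 2: be, name, soft, until, wagon, week, will

7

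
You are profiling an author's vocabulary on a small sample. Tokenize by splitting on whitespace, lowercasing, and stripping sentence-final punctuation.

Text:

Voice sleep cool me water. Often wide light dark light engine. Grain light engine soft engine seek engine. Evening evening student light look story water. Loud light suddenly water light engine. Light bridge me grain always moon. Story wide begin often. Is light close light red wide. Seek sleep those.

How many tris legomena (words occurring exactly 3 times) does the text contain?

Frequencies: light:9, engine:5, water:3, wide:3, sleep:2, me:2, often:2, grain:2, seek:2, evening:2, story:2, voice:1, cool:1, dark:1, soft:1, student:1, look:1, loud:1, suddenly:1, bridge:1, … (7 more, each freq 1)
Words with frequency 3: water, wide

2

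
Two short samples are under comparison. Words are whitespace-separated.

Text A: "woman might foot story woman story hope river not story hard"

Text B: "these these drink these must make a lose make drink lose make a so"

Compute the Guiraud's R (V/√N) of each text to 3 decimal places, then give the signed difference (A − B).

A: V=8, N=11, R=2.412
B: V=7, N=14, R=1.871
Difference = 2.412 − 1.871 = 0.541

0.541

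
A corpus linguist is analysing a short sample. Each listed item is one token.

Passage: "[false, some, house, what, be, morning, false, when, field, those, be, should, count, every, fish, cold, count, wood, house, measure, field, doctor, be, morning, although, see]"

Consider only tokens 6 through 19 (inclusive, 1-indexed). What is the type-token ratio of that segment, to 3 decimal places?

Segment tokens 6–19: morning, false, when, field, those, be, should, count, every, fish, cold, count, wood, house
Segment N = 14, segment V = 13.
TTR = 13 / 14 = 0.929

0.929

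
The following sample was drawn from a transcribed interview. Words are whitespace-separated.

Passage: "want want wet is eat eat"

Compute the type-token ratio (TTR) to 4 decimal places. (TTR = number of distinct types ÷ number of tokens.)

0.6667

N = 6 tokens, V = 4 types.
TTR = V / N = 4 / 6 = 0.6667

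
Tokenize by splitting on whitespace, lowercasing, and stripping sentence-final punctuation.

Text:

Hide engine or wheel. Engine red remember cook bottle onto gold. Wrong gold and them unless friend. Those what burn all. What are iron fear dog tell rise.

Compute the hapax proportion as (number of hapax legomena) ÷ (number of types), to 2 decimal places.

Frequencies: engine:2, gold:2, what:2, hide:1, or:1, wheel:1, red:1, remember:1, cook:1, bottle:1, onto:1, wrong:1, and:1, them:1, unless:1, friend:1, those:1, burn:1, all:1, are:1, … (5 more, each freq 1)
Hapax count = 22; type count = 25.
Ratio = 22 / 25 = 0.88

0.88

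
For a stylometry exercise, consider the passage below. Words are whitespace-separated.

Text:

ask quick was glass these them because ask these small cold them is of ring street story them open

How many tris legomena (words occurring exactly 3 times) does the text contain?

1

Frequencies: them:3, ask:2, these:2, quick:1, was:1, glass:1, because:1, small:1, cold:1, is:1, of:1, ring:1, street:1, story:1, open:1
Words with frequency 3: them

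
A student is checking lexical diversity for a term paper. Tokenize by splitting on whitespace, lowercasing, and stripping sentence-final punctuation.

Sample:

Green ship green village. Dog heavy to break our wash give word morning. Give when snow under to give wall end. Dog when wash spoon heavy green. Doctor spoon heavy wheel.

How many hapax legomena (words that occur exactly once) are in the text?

Frequencies: green:3, heavy:3, give:3, dog:2, to:2, wash:2, when:2, spoon:2, ship:1, village:1, break:1, our:1, word:1, morning:1, snow:1, under:1, wall:1, end:1, doctor:1, wheel:1
Hapax (freq=1): break, doctor, end, morning, our, ship, snow, under, village, wall, wheel, word

12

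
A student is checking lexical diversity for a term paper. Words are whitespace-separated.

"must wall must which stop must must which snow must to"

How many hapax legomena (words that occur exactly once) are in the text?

4

Frequencies: must:5, which:2, wall:1, stop:1, snow:1, to:1
Hapax (freq=1): snow, stop, to, wall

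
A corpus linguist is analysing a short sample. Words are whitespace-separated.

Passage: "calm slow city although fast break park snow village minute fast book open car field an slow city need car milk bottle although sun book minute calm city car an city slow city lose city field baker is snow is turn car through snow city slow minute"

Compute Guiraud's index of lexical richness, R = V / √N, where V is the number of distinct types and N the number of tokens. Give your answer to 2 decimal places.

N = 47, V = 24.
√N = 6.855655
R = 24 / 6.855655 = 3.50

3.50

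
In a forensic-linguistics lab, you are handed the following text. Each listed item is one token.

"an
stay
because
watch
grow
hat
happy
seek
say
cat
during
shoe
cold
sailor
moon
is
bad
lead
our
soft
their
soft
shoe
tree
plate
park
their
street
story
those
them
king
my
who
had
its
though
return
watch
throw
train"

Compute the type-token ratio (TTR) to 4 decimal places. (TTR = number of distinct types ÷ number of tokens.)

0.9024

N = 41 tokens, V = 37 types.
TTR = V / N = 37 / 41 = 0.9024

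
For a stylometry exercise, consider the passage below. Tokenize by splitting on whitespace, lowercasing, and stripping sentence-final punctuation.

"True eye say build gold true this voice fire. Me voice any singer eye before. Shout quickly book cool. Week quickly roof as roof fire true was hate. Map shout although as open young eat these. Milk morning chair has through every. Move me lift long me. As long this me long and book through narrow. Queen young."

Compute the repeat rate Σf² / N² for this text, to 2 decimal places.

Frequencies: me:4, true:3, as:3, long:3, eye:2, this:2, voice:2, fire:2, shout:2, quickly:2, book:2, roof:2, young:2, through:2, say:1, build:1, gold:1, any:1, singer:1, before:1, … (19 more, each freq 1)
Σf² = 108; N² = 3364
Repeat rate = 108 / 3364 = 0.03

0.03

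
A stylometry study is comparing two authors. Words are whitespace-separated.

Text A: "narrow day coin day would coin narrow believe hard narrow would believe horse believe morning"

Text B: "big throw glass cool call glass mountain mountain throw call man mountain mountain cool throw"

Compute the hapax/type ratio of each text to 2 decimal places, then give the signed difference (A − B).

A: hapax=3, V=8, ratio=0.38
B: hapax=2, V=7, ratio=0.29
Difference = 0.38 − 0.29 = 0.09

0.09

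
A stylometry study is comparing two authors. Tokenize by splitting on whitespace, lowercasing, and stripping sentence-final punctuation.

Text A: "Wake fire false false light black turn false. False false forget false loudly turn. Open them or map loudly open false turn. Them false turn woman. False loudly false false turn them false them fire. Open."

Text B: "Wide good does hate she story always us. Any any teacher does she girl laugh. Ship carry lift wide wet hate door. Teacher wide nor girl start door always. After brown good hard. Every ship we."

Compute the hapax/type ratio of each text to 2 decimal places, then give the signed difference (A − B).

0.00

A: hapax=7, V=13, ratio=0.54
B: hapax=13, V=24, ratio=0.54
Difference = 0.54 − 0.54 = 0.00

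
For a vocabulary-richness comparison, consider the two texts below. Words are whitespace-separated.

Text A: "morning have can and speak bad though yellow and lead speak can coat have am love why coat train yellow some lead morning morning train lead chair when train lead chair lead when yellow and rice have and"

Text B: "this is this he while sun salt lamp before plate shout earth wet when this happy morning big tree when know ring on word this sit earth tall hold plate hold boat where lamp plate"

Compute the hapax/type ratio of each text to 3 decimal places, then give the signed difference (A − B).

-0.380

A: hapax=7, V=18, ratio=0.389
B: hapax=20, V=26, ratio=0.769
Difference = 0.389 − 0.769 = -0.380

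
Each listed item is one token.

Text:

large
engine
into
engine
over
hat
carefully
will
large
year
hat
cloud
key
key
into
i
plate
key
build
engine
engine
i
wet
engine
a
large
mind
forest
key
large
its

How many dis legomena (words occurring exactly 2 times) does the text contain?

3

Frequencies: engine:5, large:4, key:4, into:2, hat:2, i:2, over:1, carefully:1, will:1, year:1, cloud:1, plate:1, build:1, wet:1, a:1, mind:1, forest:1, its:1
Words with frequency 2: hat, i, into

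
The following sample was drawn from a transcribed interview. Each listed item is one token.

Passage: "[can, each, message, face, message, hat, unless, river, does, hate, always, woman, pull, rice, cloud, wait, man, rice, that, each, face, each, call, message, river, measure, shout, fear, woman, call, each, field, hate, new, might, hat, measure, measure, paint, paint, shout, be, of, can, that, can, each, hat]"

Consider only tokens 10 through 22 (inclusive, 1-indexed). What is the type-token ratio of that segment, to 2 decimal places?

0.85

Segment tokens 10–22: hate, always, woman, pull, rice, cloud, wait, man, rice, that, each, face, each
Segment N = 13, segment V = 11.
TTR = 11 / 13 = 0.85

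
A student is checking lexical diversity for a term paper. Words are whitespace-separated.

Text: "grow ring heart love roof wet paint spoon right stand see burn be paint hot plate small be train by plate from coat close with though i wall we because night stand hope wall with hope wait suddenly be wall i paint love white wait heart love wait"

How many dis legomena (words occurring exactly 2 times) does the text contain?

Frequencies: love:3, paint:3, be:3, wall:3, wait:3, heart:2, stand:2, plate:2, with:2, i:2, hope:2, grow:1, ring:1, roof:1, wet:1, spoon:1, right:1, see:1, burn:1, hot:1, … (12 more, each freq 1)
Words with frequency 2: heart, hope, i, plate, stand, with

6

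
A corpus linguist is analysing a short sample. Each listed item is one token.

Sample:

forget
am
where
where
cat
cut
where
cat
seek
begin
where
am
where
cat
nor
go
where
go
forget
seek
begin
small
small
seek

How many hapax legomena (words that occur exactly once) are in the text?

2

Frequencies: where:6, cat:3, seek:3, forget:2, am:2, begin:2, go:2, small:2, cut:1, nor:1
Hapax (freq=1): cut, nor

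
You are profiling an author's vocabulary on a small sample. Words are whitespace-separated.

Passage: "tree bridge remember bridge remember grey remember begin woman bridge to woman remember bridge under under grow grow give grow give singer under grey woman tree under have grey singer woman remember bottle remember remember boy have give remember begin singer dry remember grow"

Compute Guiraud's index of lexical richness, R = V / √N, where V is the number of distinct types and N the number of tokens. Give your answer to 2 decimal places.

2.26

N = 44, V = 15.
√N = 6.633250
R = 15 / 6.633250 = 2.26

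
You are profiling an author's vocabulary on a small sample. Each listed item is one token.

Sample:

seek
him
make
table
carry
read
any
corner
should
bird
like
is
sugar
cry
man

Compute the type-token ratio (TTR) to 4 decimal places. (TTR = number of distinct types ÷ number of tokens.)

N = 15 tokens, V = 15 types.
TTR = V / N = 15 / 15 = 1.0000

1.0000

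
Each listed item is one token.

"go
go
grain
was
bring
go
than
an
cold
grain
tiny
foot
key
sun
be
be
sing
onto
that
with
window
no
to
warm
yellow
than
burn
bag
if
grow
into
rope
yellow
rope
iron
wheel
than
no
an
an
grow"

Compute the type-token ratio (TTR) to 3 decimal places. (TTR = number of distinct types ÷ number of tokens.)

N = 41 tokens, V = 29 types.
TTR = V / N = 29 / 41 = 0.707

0.707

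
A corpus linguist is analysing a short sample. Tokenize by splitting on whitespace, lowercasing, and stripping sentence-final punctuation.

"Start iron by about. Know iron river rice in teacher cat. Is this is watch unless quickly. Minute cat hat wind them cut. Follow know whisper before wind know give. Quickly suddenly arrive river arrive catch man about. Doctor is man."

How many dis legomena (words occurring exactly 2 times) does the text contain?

Frequencies: know:3, is:3, iron:2, about:2, river:2, cat:2, quickly:2, wind:2, arrive:2, man:2, start:1, by:1, rice:1, in:1, teacher:1, this:1, watch:1, unless:1, minute:1, hat:1, … (9 more, each freq 1)
Words with frequency 2: about, arrive, cat, iron, man, quickly, river, wind

8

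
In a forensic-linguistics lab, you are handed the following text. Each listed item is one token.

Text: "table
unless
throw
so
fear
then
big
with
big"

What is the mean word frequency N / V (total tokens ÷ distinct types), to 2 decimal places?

N = 9 tokens, V = 8 types.
Mean frequency = N / V = 9 / 8 = 1.13

1.13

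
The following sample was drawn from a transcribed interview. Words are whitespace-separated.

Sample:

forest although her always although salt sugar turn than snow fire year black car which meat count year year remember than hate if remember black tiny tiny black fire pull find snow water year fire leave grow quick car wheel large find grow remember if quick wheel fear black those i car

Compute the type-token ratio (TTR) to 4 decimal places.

N = 52 tokens, V = 31 types.
TTR = V / N = 31 / 52 = 0.5962

0.5962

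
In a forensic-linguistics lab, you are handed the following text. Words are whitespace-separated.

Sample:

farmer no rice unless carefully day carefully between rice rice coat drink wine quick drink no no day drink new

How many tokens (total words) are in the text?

Tokens: farmer, no, rice, unless, carefully, day, carefully, between, rice, rice, coat, drink, wine, quick, drink, no, no, day, drink, new
N = 20

20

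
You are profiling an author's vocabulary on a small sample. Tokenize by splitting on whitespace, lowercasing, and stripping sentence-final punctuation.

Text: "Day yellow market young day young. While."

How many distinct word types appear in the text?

Distinct types: {day, market, while, yellow, young}
V = 5

5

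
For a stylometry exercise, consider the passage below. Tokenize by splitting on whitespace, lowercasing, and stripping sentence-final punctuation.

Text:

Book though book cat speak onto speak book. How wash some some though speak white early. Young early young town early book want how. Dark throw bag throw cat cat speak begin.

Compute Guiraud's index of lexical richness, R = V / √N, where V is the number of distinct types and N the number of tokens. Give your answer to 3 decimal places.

3.005

N = 32, V = 17.
√N = 5.656854
R = 17 / 5.656854 = 3.005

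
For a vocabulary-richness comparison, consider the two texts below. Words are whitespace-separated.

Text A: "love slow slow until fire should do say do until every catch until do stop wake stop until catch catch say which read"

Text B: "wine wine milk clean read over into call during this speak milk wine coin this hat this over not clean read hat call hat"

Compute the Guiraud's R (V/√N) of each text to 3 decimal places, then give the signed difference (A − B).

0.057

A: V=13, N=23, R=2.711
B: V=13, N=24, R=2.654
Difference = 2.711 − 2.654 = 0.057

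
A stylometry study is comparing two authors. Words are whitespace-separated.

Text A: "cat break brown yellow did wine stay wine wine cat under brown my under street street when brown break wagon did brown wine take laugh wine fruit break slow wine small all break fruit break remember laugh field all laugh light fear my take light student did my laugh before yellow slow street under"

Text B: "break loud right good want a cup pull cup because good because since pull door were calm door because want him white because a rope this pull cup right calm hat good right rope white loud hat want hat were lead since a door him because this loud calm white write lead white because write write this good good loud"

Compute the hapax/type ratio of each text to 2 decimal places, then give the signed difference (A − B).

0.33

A: hapax=9, V=24, ratio=0.38
B: hapax=1, V=20, ratio=0.05
Difference = 0.38 − 0.05 = 0.33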